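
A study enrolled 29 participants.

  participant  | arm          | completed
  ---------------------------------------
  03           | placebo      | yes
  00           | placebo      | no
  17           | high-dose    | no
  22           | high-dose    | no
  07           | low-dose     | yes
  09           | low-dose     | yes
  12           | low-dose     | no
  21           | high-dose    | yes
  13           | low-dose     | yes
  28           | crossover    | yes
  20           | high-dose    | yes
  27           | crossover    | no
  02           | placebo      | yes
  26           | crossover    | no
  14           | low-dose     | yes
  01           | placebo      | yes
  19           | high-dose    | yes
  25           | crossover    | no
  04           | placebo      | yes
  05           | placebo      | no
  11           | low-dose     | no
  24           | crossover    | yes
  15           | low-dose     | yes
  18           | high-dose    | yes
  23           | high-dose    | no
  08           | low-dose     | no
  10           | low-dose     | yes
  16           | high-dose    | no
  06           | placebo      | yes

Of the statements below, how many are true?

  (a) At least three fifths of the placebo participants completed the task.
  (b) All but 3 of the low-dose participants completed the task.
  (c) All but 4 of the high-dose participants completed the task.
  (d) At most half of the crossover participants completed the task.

(a) placebo: |A| = 7, |A ∩ B| = 5; needs |A ∩ B| / |A| ≥ 3/5 — true.
(b) low-dose: |A| = 9, |A ∩ B| = 6; needs |A ∖ B| = 3 — true.
(c) high-dose: |A| = 8, |A ∩ B| = 4; needs |A ∖ B| = 4 — true.
(d) crossover: |A| = 5, |A ∩ B| = 2; needs |A ∩ B| ≤ |A ∖ B| — true.

4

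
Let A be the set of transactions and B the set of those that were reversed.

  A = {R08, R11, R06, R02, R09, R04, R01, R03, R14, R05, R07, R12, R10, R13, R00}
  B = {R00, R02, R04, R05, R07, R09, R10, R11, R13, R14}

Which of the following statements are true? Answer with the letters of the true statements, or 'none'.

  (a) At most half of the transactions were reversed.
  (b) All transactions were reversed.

|A| = 15, |A ∩ B| = 10, |A ∖ B| = 5.
(a) |A ∩ B| ≤ |A ∖ B|: fails.
(b) A ⊆ B, i.e. every element of A is in B (|A ∖ B| = 0): fails.

none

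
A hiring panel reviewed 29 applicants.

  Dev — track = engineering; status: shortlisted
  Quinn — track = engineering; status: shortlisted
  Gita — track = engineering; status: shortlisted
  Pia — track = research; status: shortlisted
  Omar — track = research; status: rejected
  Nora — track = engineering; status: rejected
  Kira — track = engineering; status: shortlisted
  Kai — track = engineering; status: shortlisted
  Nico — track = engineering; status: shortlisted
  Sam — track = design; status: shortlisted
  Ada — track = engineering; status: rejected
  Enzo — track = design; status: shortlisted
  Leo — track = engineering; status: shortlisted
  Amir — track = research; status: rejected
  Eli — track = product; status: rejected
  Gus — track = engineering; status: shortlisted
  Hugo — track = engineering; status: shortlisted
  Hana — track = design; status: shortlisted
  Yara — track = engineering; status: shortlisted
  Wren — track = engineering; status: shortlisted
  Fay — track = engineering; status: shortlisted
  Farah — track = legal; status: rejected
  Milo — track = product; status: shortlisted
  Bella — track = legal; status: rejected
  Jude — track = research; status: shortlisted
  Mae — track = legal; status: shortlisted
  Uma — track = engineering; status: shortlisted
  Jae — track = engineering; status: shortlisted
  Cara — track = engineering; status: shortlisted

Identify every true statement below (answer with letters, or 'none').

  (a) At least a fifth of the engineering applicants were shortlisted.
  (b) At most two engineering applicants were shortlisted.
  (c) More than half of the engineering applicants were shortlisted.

|A| = 17, |A ∩ B| = 15, |A ∖ B| = 2.
(a) |A ∩ B| / |A| ≥ 1/5: holds.
(b) |A ∩ B| ≤ 2: fails.
(c) |A ∩ B| > |A ∖ B|: holds.

(a), (c)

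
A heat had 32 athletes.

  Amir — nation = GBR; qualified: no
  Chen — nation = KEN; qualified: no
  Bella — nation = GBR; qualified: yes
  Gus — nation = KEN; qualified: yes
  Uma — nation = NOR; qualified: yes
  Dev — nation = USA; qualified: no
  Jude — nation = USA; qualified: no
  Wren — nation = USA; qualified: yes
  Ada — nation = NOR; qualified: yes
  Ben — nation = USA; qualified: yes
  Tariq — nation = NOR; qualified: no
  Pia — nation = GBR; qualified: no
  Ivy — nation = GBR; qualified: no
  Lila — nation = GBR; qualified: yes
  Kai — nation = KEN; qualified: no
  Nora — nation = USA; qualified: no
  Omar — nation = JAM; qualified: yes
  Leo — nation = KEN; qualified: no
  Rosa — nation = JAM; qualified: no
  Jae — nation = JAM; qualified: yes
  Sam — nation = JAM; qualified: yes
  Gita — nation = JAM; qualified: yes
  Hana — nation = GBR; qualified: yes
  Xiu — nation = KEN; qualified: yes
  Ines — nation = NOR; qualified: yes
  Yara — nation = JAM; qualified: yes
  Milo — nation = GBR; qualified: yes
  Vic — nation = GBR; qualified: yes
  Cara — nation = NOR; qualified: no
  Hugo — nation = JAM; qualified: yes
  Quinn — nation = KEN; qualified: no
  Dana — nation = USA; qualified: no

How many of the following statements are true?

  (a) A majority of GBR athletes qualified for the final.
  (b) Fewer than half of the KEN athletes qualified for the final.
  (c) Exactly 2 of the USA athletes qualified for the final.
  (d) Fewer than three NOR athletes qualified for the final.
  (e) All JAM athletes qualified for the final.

(a) GBR: |A| = 8, |A ∩ B| = 5; needs |A ∩ B| > |A ∖ B| — true.
(b) KEN: |A| = 6, |A ∩ B| = 2; needs |A ∩ B| < |A ∖ B| — true.
(c) USA: |A| = 6, |A ∩ B| = 2; needs |A ∩ B| = 2 — true.
(d) NOR: |A| = 5, |A ∩ B| = 3; needs |A ∩ B| < 3 — false.
(e) JAM: |A| = 7, |A ∩ B| = 6; needs A ⊆ B, i.e. every element of A is in B (|A ∖ B| = 0) — false.

3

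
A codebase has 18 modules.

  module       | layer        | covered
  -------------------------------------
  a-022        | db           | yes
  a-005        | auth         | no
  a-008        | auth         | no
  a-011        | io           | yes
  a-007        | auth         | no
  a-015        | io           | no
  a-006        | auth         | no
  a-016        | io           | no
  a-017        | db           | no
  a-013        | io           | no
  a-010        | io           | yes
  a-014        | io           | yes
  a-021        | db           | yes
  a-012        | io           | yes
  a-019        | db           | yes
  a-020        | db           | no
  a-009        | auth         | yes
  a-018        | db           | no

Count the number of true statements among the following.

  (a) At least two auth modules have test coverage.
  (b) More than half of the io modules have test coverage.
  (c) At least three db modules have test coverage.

(a) auth: |A| = 5, |A ∩ B| = 1; needs |A ∩ B| ≥ 2 — false.
(b) io: |A| = 7, |A ∩ B| = 4; needs |A ∩ B| > |A ∖ B| — true.
(c) db: |A| = 6, |A ∩ B| = 3; needs |A ∩ B| ≥ 3 — true.

2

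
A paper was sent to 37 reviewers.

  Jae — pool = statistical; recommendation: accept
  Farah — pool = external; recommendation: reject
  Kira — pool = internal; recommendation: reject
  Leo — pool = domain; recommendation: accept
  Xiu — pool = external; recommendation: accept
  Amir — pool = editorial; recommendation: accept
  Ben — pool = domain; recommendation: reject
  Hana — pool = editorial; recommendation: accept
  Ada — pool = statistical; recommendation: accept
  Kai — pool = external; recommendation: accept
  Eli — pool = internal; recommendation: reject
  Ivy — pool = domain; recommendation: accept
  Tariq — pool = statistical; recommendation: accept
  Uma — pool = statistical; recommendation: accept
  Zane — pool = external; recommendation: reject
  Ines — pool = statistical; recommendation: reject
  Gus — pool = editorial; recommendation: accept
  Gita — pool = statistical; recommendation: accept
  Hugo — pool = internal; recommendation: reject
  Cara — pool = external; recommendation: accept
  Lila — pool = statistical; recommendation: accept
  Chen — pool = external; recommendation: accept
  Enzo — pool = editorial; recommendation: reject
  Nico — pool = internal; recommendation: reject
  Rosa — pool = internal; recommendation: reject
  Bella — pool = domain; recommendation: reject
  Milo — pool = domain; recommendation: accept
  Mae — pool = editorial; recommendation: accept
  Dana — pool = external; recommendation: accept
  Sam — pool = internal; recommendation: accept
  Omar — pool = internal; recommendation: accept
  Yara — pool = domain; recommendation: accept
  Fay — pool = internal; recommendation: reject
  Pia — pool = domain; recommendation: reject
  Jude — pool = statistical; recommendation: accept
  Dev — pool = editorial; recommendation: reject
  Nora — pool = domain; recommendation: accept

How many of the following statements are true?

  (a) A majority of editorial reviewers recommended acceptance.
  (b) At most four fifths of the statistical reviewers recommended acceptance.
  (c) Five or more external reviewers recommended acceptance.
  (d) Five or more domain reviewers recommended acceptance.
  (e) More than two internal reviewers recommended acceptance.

(a) editorial: |A| = 6, |A ∩ B| = 4; needs |A ∩ B| > |A ∖ B| — true.
(b) statistical: |A| = 8, |A ∩ B| = 7; needs |A ∩ B| / |A| ≤ 4/5 — false.
(c) external: |A| = 7, |A ∩ B| = 5; needs |A ∩ B| ≥ 5 — true.
(d) domain: |A| = 8, |A ∩ B| = 5; needs |A ∩ B| ≥ 5 — true.
(e) internal: |A| = 8, |A ∩ B| = 2; needs |A ∩ B| > 2 — false.

3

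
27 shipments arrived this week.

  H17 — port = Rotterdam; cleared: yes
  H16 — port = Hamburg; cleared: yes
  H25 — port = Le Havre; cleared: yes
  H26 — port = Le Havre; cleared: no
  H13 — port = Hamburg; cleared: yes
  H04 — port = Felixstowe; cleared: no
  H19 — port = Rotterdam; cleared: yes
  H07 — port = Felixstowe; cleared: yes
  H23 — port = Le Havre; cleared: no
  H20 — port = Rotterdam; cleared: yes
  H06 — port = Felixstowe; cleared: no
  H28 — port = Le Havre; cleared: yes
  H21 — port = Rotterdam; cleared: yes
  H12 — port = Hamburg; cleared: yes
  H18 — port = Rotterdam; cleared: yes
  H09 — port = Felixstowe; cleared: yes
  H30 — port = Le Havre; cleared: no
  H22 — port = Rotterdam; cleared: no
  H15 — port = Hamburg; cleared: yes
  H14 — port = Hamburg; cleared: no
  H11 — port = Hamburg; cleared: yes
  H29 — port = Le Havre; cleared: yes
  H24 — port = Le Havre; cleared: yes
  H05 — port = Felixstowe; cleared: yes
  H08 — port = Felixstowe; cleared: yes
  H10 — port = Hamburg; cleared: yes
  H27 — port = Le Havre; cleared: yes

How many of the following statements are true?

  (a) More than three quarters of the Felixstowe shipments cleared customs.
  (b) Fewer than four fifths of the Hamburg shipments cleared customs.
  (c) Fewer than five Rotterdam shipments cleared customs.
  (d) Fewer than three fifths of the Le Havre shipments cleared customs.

0

(a) Felixstowe: |A| = 6, |A ∩ B| = 4; needs |A ∩ B| / |A| > 3/4 — false.
(b) Hamburg: |A| = 7, |A ∩ B| = 6; needs |A ∩ B| / |A| < 4/5 — false.
(c) Rotterdam: |A| = 6, |A ∩ B| = 5; needs |A ∩ B| < 5 — false.
(d) Le Havre: |A| = 8, |A ∩ B| = 5; needs |A ∩ B| / |A| < 3/5 — false.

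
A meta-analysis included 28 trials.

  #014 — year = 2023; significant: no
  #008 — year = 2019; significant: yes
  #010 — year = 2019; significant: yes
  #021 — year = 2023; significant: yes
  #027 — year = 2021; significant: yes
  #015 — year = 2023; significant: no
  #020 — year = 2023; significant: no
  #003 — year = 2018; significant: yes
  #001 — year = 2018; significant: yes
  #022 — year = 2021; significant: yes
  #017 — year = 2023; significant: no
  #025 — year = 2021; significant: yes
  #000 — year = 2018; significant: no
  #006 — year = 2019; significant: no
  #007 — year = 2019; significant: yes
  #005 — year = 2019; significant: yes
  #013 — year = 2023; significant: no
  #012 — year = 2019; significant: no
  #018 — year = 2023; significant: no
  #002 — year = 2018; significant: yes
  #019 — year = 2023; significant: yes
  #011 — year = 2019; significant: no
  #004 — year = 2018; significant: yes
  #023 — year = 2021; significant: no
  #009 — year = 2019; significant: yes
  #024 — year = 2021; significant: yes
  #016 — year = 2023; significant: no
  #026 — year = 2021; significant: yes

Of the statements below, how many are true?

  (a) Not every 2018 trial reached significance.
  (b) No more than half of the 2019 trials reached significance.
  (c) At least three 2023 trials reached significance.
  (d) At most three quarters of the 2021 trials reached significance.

1

(a) 2018: |A| = 5, |A ∩ B| = 4; needs A ⊄ B (|A ∖ B| ≥ 1) — true.
(b) 2019: |A| = 8, |A ∩ B| = 5; needs |A ∩ B| ≤ |A ∖ B| — false.
(c) 2023: |A| = 9, |A ∩ B| = 2; needs |A ∩ B| ≥ 3 — false.
(d) 2021: |A| = 6, |A ∩ B| = 5; needs |A ∩ B| / |A| ≤ 3/4 — false.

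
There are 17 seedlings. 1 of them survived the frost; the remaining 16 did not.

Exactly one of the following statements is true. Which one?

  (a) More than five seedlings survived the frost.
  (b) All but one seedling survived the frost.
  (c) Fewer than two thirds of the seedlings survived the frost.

|A| = 17, |A ∩ B| = 1, |A ∖ B| = 16.
(a) requires |A ∩ B| > 5: false.
(b) requires |A ∖ B| = 1: false.
(c) requires |A ∩ B| / |A| < 2/3: true.

(c)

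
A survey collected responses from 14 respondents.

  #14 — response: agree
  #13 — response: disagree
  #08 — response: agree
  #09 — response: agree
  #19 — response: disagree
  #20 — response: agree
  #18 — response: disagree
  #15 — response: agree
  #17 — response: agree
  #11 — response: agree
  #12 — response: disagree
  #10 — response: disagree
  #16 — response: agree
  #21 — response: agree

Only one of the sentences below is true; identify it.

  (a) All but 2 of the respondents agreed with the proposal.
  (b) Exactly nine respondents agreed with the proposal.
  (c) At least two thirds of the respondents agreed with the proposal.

(b)

|A| = 14, |A ∩ B| = 9, |A ∖ B| = 5.
(a) requires |A ∖ B| = 2: false.
(b) requires |A ∩ B| = 9: true.
(c) requires |A ∩ B| / |A| ≥ 2/3: false.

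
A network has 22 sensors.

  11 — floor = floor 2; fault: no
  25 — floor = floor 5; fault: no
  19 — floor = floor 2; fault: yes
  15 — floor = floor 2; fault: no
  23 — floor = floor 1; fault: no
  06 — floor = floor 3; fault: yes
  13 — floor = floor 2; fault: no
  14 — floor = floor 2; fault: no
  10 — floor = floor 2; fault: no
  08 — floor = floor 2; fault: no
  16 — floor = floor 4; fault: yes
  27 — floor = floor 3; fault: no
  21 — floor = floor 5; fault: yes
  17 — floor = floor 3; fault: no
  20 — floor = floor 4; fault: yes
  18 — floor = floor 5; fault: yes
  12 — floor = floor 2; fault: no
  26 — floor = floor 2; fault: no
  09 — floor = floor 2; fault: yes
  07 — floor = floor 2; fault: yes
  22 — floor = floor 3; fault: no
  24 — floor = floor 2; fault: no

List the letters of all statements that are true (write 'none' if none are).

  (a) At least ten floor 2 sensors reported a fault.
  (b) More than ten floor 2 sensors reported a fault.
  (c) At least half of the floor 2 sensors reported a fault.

|A| = 12, |A ∩ B| = 3, |A ∖ B| = 9.
(a) |A ∩ B| ≥ 10: fails.
(b) |A ∩ B| > 10: fails.
(c) |A ∩ B| ≥ |A ∖ B|: fails.

none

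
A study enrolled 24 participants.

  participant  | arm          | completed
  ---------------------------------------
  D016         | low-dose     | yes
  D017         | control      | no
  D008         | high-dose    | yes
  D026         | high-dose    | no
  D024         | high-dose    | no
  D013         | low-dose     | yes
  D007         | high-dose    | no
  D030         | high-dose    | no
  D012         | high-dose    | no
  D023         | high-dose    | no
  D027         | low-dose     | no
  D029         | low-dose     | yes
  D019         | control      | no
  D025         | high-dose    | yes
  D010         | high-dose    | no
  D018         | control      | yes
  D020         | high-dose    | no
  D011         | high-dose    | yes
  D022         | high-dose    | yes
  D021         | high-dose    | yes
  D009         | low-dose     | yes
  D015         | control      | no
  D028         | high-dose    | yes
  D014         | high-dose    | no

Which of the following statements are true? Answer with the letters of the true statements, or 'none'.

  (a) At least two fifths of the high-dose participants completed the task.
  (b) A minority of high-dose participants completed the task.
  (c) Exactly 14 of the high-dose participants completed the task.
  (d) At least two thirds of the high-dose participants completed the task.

|A| = 15, |A ∩ B| = 6, |A ∖ B| = 9.
(a) |A ∩ B| / |A| ≥ 2/5: holds.
(b) |A ∩ B| < |A ∖ B|: holds.
(c) |A ∩ B| = 14: fails.
(d) |A ∩ B| / |A| ≥ 2/3: fails.

(a), (b)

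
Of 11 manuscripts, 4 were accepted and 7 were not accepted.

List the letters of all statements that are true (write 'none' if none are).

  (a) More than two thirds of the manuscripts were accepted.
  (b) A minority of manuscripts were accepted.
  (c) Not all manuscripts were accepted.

|A| = 11, |A ∩ B| = 4, |A ∖ B| = 7.
(a) |A ∩ B| / |A| > 2/3: fails.
(b) |A ∩ B| < |A ∖ B|: holds.
(c) A ⊄ B (|A ∖ B| ≥ 1): holds.

(b), (c)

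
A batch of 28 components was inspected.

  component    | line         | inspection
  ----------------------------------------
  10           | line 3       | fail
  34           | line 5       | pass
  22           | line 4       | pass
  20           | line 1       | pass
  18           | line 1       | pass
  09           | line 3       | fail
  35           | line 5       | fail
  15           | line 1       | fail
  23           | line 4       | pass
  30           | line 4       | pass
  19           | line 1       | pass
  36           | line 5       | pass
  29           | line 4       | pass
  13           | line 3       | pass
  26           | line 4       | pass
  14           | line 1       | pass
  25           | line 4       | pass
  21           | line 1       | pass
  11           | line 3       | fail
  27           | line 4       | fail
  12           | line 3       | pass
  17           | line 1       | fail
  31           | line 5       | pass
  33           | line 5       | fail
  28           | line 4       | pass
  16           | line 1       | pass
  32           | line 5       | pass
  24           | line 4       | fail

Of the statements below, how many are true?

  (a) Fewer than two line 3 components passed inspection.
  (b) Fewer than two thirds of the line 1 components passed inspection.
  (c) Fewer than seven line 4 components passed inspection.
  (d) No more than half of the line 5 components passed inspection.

0

(a) line 3: |A| = 5, |A ∩ B| = 2; needs |A ∩ B| < 2 — false.
(b) line 1: |A| = 8, |A ∩ B| = 6; needs |A ∩ B| / |A| < 2/3 — false.
(c) line 4: |A| = 9, |A ∩ B| = 7; needs |A ∩ B| < 7 — false.
(d) line 5: |A| = 6, |A ∩ B| = 4; needs |A ∩ B| ≤ |A ∖ B| — false.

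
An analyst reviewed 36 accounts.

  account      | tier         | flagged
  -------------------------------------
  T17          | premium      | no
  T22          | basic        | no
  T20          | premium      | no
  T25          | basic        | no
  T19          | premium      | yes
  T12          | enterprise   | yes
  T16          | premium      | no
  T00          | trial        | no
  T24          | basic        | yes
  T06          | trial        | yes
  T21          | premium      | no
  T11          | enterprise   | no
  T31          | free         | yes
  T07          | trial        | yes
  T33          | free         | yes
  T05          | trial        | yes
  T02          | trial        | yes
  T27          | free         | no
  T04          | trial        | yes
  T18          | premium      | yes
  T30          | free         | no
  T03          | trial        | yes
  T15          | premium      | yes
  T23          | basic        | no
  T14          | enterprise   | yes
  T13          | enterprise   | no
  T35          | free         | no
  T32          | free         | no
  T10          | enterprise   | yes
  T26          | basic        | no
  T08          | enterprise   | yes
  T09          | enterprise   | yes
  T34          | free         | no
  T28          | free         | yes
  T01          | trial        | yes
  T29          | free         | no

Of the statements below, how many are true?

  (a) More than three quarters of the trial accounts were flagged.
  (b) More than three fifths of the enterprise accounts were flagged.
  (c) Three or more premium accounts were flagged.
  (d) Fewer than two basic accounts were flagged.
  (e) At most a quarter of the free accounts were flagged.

4

(a) trial: |A| = 8, |A ∩ B| = 7; needs |A ∩ B| / |A| > 3/4 — true.
(b) enterprise: |A| = 7, |A ∩ B| = 5; needs |A ∩ B| / |A| > 3/5 — true.
(c) premium: |A| = 7, |A ∩ B| = 3; needs |A ∩ B| ≥ 3 — true.
(d) basic: |A| = 5, |A ∩ B| = 1; needs |A ∩ B| < 2 — true.
(e) free: |A| = 9, |A ∩ B| = 3; needs |A ∩ B| / |A| ≤ 1/4 — false.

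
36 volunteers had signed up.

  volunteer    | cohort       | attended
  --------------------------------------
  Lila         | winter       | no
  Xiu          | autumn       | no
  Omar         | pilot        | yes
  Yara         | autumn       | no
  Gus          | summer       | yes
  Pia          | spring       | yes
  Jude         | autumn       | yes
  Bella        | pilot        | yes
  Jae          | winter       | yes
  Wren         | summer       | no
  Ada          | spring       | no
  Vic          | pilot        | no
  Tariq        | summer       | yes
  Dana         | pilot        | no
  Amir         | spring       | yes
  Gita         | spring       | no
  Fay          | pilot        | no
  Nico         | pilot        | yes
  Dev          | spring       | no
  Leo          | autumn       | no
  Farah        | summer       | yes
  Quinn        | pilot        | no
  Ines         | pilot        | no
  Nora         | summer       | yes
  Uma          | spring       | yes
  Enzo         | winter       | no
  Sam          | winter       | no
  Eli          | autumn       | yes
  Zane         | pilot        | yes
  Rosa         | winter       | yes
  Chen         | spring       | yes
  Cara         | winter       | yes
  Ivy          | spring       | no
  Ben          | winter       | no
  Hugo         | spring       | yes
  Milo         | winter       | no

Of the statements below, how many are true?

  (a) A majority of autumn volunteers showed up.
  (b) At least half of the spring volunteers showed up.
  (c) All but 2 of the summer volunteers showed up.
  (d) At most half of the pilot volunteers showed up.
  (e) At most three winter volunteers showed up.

3

(a) autumn: |A| = 5, |A ∩ B| = 2; needs |A ∩ B| > |A ∖ B| — false.
(b) spring: |A| = 9, |A ∩ B| = 5; needs |A ∩ B| ≥ |A ∖ B| — true.
(c) summer: |A| = 5, |A ∩ B| = 4; needs |A ∖ B| = 2 — false.
(d) pilot: |A| = 9, |A ∩ B| = 4; needs |A ∩ B| ≤ |A ∖ B| — true.
(e) winter: |A| = 8, |A ∩ B| = 3; needs |A ∩ B| ≤ 3 — true.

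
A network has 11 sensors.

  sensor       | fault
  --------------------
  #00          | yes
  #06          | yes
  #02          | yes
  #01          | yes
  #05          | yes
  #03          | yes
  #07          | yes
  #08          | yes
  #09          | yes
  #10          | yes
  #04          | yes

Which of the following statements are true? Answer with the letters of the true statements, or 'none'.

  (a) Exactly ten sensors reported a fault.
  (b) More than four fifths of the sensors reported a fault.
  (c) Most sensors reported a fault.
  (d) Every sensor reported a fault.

(b), (c), (d)

|A| = 11, |A ∩ B| = 11, |A ∖ B| = 0.
(a) |A ∩ B| = 10: fails.
(b) |A ∩ B| / |A| > 4/5: holds.
(c) |A ∩ B| > |A ∖ B|: holds.
(d) A ⊆ B, i.e. every element of A is in B (|A ∖ B| = 0): holds.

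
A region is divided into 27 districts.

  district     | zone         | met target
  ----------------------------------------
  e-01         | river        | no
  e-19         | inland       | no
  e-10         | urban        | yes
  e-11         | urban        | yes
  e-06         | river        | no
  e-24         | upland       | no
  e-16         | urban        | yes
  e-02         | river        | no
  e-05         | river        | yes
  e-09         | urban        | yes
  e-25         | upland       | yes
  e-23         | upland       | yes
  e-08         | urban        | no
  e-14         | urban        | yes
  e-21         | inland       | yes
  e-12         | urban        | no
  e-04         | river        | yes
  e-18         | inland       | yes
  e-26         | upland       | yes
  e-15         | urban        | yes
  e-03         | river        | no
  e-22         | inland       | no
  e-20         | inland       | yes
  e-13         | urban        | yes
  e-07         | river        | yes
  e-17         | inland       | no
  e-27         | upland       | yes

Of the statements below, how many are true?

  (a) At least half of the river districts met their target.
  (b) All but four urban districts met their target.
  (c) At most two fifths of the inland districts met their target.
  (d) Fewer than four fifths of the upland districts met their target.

(a) river: |A| = 7, |A ∩ B| = 3; needs |A ∩ B| ≥ |A ∖ B| — false.
(b) urban: |A| = 9, |A ∩ B| = 7; needs |A ∖ B| = 4 — false.
(c) inland: |A| = 6, |A ∩ B| = 3; needs |A ∩ B| / |A| ≤ 2/5 — false.
(d) upland: |A| = 5, |A ∩ B| = 4; needs |A ∩ B| / |A| < 4/5 — false.

0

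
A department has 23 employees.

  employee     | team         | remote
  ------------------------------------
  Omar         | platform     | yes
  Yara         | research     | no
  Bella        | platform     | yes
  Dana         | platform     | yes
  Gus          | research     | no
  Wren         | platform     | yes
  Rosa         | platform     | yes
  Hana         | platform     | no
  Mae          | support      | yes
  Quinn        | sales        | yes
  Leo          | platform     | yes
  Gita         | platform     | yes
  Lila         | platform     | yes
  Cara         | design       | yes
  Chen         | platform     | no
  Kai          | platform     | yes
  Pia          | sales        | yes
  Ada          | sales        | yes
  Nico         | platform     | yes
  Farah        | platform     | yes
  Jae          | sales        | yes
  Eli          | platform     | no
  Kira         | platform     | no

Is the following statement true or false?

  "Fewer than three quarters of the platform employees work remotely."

True

'Fewer than three quarters of the platform employees work remotely' holds iff |A ∩ B| / |A| < 3/4.
|A| = 15, |A ∩ B| = 11, |A ∖ B| = 4.
|A ∩ B|/|A| = 11/15, so the statement is true.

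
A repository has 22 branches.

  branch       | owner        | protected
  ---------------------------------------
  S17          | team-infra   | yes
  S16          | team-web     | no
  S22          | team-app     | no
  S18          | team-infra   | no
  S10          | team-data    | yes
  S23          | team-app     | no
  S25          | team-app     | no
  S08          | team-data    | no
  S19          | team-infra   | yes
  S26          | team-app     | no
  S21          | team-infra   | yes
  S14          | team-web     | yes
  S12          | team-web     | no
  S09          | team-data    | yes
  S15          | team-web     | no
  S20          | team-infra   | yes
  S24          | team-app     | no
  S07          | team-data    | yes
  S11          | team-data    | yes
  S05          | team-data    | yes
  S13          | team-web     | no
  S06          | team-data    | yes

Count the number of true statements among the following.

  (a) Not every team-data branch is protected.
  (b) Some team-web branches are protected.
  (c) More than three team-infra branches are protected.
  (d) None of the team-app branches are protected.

(a) team-data: |A| = 7, |A ∩ B| = 6; needs A ⊄ B (|A ∖ B| ≥ 1) — true.
(b) team-web: |A| = 5, |A ∩ B| = 1; needs A ∩ B ≠ ∅ (|A ∩ B| ≥ 1) — true.
(c) team-infra: |A| = 5, |A ∩ B| = 4; needs |A ∩ B| > 3 — true.
(d) team-app: |A| = 5, |A ∩ B| = 0; needs A ∩ B = ∅ (|A ∩ B| = 0) — true.

4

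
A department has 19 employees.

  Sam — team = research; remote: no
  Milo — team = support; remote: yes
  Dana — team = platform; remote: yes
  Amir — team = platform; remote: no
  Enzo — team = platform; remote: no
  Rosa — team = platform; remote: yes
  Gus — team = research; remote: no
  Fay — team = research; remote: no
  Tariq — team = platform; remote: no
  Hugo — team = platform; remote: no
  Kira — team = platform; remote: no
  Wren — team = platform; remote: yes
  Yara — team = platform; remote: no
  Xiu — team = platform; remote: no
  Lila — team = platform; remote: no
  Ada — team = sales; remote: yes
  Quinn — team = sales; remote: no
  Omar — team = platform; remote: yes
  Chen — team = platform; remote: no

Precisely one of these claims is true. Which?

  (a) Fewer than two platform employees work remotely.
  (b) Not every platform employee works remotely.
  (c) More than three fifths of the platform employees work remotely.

|A| = 13, |A ∩ B| = 4, |A ∖ B| = 9.
(a) requires |A ∩ B| < 2: false.
(b) requires A ⊄ B (|A ∖ B| ≥ 1): true.
(c) requires |A ∩ B| / |A| > 3/5: false.

(b)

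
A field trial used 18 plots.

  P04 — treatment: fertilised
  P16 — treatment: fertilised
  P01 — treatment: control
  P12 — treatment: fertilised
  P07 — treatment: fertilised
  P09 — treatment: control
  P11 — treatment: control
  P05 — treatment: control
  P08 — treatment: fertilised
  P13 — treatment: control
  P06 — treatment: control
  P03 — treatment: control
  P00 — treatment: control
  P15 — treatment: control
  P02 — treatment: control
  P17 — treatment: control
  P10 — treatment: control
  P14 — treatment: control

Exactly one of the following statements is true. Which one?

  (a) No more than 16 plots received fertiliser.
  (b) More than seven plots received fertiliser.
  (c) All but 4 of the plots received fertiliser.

|A| = 18, |A ∩ B| = 5, |A ∖ B| = 13.
(a) requires |A ∩ B| ≤ 16: true.
(b) requires |A ∩ B| > 7: false.
(c) requires |A ∖ B| = 4: false.

(a)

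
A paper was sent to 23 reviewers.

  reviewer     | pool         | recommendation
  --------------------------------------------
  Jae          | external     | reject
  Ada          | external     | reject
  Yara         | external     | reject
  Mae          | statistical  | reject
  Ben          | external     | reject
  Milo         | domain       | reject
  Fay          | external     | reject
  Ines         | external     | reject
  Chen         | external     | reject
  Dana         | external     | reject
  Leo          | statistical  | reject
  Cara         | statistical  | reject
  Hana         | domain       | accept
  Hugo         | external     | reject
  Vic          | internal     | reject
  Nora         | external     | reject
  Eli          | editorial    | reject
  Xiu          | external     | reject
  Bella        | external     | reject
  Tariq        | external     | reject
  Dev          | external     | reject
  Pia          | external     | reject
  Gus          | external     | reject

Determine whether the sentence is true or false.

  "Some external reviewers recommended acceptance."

False

The determiner here denotes the relation: A ∩ B ≠ ∅ (|A ∩ B| ≥ 1).
|A| = 16, |A ∩ B| = 0, |A ∖ B| = 16.
So the statement is false.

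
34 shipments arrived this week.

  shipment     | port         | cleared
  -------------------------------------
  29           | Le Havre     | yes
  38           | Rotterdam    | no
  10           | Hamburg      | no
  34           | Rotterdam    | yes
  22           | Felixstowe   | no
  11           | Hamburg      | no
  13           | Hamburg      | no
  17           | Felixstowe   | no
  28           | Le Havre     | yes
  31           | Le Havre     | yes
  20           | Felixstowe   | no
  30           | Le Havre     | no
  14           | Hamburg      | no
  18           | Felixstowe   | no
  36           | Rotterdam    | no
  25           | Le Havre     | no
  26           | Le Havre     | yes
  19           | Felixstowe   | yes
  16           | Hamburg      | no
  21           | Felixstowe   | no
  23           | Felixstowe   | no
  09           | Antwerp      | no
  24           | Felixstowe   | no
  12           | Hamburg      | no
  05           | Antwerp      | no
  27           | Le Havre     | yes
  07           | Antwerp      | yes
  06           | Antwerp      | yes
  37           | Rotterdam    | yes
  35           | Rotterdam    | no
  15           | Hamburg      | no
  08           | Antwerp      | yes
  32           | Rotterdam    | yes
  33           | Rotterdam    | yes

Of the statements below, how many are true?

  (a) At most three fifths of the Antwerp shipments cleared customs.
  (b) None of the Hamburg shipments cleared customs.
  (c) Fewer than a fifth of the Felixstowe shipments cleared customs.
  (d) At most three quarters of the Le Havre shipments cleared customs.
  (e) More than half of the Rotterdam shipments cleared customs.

5

(a) Antwerp: |A| = 5, |A ∩ B| = 3; needs |A ∩ B| / |A| ≤ 3/5 — true.
(b) Hamburg: |A| = 7, |A ∩ B| = 0; needs A ∩ B = ∅ (|A ∩ B| = 0) — true.
(c) Felixstowe: |A| = 8, |A ∩ B| = 1; needs |A ∩ B| / |A| < 1/5 — true.
(d) Le Havre: |A| = 7, |A ∩ B| = 5; needs |A ∩ B| / |A| ≤ 3/4 — true.
(e) Rotterdam: |A| = 7, |A ∩ B| = 4; needs |A ∩ B| > |A ∖ B| — true.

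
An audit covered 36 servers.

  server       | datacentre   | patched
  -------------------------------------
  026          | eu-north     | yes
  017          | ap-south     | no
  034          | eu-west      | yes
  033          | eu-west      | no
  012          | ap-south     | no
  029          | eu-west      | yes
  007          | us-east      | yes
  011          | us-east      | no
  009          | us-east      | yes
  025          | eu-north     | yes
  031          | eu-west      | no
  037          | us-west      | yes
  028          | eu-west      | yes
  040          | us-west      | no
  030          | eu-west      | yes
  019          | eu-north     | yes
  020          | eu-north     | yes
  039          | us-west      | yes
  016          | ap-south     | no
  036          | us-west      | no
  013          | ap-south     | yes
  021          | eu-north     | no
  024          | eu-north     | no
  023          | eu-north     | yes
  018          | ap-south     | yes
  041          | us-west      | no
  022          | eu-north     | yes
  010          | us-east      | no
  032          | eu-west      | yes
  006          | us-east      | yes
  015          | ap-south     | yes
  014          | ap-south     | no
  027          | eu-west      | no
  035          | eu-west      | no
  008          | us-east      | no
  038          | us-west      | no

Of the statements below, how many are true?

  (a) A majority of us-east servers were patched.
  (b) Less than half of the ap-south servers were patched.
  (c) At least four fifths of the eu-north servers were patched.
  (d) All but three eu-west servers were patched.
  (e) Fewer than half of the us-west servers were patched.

2

(a) us-east: |A| = 6, |A ∩ B| = 3; needs |A ∩ B| > |A ∖ B| — false.
(b) ap-south: |A| = 7, |A ∩ B| = 3; needs |A ∩ B| < |A ∖ B| — true.
(c) eu-north: |A| = 8, |A ∩ B| = 6; needs |A ∩ B| / |A| ≥ 4/5 — false.
(d) eu-west: |A| = 9, |A ∩ B| = 5; needs |A ∖ B| = 3 — false.
(e) us-west: |A| = 6, |A ∩ B| = 2; needs |A ∩ B| < |A ∖ B| — true.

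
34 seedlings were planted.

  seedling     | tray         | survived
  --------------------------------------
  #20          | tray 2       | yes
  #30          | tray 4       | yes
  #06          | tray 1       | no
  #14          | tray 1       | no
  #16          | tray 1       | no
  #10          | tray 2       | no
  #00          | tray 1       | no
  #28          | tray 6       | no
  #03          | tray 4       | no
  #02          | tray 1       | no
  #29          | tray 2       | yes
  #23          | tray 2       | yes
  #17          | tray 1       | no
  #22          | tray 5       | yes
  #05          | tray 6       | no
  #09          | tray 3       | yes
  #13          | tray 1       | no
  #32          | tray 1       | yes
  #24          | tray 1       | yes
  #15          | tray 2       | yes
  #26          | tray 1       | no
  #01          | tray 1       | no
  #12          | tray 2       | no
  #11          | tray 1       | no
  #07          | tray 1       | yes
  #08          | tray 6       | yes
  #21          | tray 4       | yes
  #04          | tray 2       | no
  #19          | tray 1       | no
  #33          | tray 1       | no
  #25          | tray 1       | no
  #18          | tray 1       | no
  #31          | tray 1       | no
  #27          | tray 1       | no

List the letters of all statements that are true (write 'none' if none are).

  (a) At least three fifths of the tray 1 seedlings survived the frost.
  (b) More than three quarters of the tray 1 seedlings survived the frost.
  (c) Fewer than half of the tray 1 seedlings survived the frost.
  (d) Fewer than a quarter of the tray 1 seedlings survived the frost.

(c), (d)

|A| = 19, |A ∩ B| = 3, |A ∖ B| = 16.
(a) |A ∩ B| / |A| ≥ 3/5: fails.
(b) |A ∩ B| / |A| > 3/4: fails.
(c) |A ∩ B| < |A ∖ B|: holds.
(d) |A ∩ B| / |A| < 1/4: holds.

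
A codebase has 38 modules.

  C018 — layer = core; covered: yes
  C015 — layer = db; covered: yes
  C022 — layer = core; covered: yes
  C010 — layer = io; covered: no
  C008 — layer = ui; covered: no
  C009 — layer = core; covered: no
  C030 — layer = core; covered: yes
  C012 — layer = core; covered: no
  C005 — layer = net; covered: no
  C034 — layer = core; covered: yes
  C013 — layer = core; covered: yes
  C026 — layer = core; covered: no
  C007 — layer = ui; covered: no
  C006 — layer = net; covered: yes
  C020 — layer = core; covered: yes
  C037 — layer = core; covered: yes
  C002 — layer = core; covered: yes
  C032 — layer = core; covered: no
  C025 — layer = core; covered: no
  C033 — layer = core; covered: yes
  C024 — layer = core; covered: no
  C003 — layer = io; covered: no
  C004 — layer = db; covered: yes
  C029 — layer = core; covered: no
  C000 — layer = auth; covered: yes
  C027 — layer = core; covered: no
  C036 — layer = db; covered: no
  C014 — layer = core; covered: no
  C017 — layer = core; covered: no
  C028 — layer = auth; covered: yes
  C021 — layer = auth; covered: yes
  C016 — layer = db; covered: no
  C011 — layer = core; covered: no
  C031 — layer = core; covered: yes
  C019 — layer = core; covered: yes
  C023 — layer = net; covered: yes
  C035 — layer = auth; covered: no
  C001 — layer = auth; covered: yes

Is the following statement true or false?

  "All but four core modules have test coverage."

The determiner here denotes the relation: |A ∖ B| = 4.
|A| = 22, |A ∩ B| = 11, |A ∖ B| = 11.
|A ∖ B| = 11, so the statement is false.

False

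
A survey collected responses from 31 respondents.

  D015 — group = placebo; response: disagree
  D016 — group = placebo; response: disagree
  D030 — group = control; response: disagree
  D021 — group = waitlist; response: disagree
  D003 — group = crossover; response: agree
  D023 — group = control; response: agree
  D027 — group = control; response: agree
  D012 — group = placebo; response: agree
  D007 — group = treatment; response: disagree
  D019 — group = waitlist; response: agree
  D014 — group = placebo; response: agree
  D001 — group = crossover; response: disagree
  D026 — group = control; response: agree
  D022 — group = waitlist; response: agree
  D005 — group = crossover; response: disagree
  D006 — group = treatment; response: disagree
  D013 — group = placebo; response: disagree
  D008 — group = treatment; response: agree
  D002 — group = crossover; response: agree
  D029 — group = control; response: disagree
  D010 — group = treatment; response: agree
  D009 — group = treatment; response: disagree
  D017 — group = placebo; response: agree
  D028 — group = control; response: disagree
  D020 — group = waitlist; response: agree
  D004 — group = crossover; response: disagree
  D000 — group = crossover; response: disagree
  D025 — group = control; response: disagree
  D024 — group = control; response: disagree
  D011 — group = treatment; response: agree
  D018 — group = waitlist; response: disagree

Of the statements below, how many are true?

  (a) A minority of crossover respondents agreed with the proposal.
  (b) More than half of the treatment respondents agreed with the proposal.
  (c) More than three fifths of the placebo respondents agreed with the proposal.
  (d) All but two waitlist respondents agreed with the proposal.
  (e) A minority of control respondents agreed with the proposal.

(a) crossover: |A| = 6, |A ∩ B| = 2; needs |A ∩ B| < |A ∖ B| — true.
(b) treatment: |A| = 6, |A ∩ B| = 3; needs |A ∩ B| > |A ∖ B| — false.
(c) placebo: |A| = 6, |A ∩ B| = 3; needs |A ∩ B| / |A| > 3/5 — false.
(d) waitlist: |A| = 5, |A ∩ B| = 3; needs |A ∖ B| = 2 — true.
(e) control: |A| = 8, |A ∩ B| = 3; needs |A ∩ B| < |A ∖ B| — true.

3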